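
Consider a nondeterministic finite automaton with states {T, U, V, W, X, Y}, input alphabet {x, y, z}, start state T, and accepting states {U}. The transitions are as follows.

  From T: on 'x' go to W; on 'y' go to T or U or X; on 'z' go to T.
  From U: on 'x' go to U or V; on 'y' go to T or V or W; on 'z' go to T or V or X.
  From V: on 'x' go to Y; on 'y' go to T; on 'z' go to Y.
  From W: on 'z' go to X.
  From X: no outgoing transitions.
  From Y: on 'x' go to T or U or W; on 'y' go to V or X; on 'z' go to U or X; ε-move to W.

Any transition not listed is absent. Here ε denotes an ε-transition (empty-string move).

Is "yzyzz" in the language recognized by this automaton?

Start in {T}.
Read 'y': T→{T, U, X}; now {T, U, X}.
Read 'z': T→{T}, U→{T, V, X}, X→∅; now {T, V, X}.
Read 'y': T→{T, U, X}, V→{T}, X→∅; now {T, U, X}.
Read 'z': T→{T}, U→{T, V, X}, X→∅; now {T, V, X}.
Read 'z': T→{T}, V→{Y}, X→∅; union {T, Y}; ε-closure = {T, W, Y}.
The final set {T, W, Y} contains no accepting state.

No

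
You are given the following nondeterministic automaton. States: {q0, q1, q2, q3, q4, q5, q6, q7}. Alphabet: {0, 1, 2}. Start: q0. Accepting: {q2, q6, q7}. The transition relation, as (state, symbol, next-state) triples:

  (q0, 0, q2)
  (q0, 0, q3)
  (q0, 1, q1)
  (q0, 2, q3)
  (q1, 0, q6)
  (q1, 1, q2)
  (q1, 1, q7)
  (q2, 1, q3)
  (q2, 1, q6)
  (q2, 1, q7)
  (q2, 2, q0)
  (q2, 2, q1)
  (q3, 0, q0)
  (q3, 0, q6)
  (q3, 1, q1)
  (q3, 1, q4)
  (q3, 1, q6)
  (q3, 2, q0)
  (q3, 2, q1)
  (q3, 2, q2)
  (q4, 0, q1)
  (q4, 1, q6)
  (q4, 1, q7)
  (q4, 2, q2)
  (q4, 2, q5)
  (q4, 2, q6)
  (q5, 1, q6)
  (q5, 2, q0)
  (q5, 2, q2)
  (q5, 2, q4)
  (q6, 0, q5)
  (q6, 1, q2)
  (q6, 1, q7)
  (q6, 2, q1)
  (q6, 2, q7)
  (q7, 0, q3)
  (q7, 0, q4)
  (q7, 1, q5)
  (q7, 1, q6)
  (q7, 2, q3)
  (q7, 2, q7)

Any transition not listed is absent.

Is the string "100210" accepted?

Start in {q0}.
Read '1': q0→{q1}; now {q1}.
Read '0': q1→{q6}; now {q6}.
Read '0': q6→{q5}; now {q5}.
Read '2': q5→{q0, q2, q4}; now {q0, q2, q4}.
Read '1': q0→{q1}, q2→{q3, q6, q7}, q4→{q6, q7}; now {q1, q3, q6, q7}.
Read '0': q1→{q6}, q3→{q0, q6}, q6→{q5}, q7→{q3, q4}; now {q0, q3, q4, q5, q6}.
The final set {q0, q3, q4, q5, q6} contains the accepting state q6.

Yes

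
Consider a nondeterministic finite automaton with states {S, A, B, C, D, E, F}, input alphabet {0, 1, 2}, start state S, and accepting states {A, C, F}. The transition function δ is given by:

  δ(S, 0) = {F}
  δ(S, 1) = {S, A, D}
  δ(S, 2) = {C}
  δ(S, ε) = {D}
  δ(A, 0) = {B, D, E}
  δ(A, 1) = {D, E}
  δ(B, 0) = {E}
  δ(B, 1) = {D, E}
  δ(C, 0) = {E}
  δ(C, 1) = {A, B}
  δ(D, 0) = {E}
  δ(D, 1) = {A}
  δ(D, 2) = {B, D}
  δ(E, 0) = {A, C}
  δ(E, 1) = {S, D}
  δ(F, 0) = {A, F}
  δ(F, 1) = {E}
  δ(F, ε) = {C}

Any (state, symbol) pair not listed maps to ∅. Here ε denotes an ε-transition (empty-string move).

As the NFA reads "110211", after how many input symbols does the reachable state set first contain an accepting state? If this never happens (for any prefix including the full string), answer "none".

1

Start: ε-closure({S}) = {S, D}.
Read '1': {S, D} → {S, A, D}.
None of the earlier sets intersect F, but {S, A, D} does.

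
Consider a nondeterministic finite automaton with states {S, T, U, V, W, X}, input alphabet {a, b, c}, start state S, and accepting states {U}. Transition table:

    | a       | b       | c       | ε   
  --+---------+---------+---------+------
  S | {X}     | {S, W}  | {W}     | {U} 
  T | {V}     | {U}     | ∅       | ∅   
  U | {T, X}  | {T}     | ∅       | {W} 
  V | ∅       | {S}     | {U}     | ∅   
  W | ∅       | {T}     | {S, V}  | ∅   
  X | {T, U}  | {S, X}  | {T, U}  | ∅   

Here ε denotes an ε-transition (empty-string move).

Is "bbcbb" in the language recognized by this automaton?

Yes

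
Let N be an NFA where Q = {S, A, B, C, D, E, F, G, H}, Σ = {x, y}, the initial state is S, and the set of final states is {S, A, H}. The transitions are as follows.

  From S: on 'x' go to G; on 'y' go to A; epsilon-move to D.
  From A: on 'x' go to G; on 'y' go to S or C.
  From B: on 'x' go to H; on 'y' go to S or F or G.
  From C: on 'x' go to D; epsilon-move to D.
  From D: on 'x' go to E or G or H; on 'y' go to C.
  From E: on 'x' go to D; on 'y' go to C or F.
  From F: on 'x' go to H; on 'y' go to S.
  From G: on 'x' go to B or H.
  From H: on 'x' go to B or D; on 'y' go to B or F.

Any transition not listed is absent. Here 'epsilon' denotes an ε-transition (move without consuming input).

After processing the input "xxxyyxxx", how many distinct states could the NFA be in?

Start: ε-closure({S}) = {S, D}.
Read 'x': S→{G}, D→{E, G, H}; now {E, G, H}.
Read 'x': E→{D}, G→{B, H}, H→{B, D}; now {B, D, H}.
Read 'x': B→{H}, D→{E, G, H}, H→{B, D}; now {B, D, E, G, H}.
Read 'y': B→{S, F, G}, D→{C}, E→{C, F}, G→∅, H→{B, F}; union {S, B, C, F, G}; ε-closure = {S, B, C, D, F, G}.
Read 'y': S→{A}, B→{S, F, G}, C→∅, D→{C}, F→{S}, G→∅; union {S, A, C, F, G}; ε-closure = {S, A, C, D, F, G}.
Read 'x': S→{G}, A→{G}, C→{D}, D→{E, G, H}, F→{H}, G→{B, H}; now {B, D, E, G, H}.
Read 'x': B→{H}, D→{E, G, H}, E→{D}, G→{B, H}, H→{B, D}; now {B, D, E, G, H}.
Read 'x': B→{H}, D→{E, G, H}, E→{D}, G→{B, H}, H→{B, D}; now {B, D, E, G, H}.
That set has 5 states.

5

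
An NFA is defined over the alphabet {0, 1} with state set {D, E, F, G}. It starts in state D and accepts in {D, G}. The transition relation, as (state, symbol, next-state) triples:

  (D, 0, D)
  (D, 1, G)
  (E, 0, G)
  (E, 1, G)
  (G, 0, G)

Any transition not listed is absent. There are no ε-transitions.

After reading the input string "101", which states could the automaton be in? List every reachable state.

∅

Start in {D}.
Read '1': D→{G}; now {G}.
Read '0': G→{G}; now {G}.
Read '1': G→∅; now ∅.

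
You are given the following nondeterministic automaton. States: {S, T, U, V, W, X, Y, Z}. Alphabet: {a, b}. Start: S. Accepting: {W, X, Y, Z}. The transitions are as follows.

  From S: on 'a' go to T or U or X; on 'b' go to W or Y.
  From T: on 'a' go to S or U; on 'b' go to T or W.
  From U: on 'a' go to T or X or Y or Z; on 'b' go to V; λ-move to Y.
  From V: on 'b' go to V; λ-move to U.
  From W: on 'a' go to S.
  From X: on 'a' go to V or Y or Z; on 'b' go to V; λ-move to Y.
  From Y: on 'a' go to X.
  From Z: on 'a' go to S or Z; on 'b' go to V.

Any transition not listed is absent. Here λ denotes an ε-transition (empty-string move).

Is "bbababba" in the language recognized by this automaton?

Start in {S}.
Read 'b': S→{W, Y}; now {W, Y}.
Read 'b': W→∅, Y→∅; now ∅.
The set is empty and remains empty for the remaining 6 symbols.
The final set ∅ contains no accepting state.

No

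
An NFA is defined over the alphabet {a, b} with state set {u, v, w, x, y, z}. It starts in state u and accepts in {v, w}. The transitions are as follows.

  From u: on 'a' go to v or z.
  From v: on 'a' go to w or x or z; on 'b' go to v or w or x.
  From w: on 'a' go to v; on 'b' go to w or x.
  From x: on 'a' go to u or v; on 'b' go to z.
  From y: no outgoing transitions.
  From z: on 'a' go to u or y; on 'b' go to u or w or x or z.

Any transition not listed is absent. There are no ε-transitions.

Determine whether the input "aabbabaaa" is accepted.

Yes

Start in {u}.
Read 'a': {u} → {v, z}.
Read 'a': {v, z} → {u, w, x, y, z}.
Read 'b': {u, w, x, y, z} → {u, w, x, z}.
Read 'b': {u, w, x, z} → {u, w, x, z}.
Read 'a': {u, w, x, z} → {u, v, y, z}.
Read 'b': {u, v, y, z} → {u, v, w, x, z}.
Read 'a': {u, v, w, x, z} → {u, v, w, x, y, z}.
Read 'a': {u, v, w, x, y, z} → {u, v, w, x, y, z}.
Read 'a': {u, v, w, x, y, z} → {u, v, w, x, y, z}.
The final set {u, v, w, x, y, z} contains the accepting states v, w.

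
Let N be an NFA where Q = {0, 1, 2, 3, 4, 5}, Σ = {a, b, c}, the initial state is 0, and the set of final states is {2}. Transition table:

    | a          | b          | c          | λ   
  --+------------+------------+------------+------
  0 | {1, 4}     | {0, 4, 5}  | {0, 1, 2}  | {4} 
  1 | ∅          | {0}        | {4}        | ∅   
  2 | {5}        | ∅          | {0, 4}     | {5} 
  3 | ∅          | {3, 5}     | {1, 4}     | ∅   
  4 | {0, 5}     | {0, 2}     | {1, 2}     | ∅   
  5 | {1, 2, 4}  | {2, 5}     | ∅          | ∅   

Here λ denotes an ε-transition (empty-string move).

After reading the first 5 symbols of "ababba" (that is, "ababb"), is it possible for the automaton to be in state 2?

Start: ε-closure({0}) = {0, 4}.
Read 'a': 0→{1, 4}, 4→{0, 5}; now {0, 1, 4, 5}.
Read 'b': 0→{0, 4, 5}, 1→{0}, 4→{0, 2}, 5→{2, 5}; now {0, 2, 4, 5}.
Read 'a': 0→{1, 4}, 2→{5}, 4→{0, 5}, 5→{1, 2, 4}; now {0, 1, 2, 4, 5}.
Read 'b': 0→{0, 4, 5}, 1→{0}, 2→∅, 4→{0, 2}, 5→{2, 5}; now {0, 2, 4, 5}.
Read 'b': 0→{0, 4, 5}, 2→∅, 4→{0, 2}, 5→{2, 5}; now {0, 2, 4, 5}.
State 2 is in {0, 2, 4, 5}.

Yes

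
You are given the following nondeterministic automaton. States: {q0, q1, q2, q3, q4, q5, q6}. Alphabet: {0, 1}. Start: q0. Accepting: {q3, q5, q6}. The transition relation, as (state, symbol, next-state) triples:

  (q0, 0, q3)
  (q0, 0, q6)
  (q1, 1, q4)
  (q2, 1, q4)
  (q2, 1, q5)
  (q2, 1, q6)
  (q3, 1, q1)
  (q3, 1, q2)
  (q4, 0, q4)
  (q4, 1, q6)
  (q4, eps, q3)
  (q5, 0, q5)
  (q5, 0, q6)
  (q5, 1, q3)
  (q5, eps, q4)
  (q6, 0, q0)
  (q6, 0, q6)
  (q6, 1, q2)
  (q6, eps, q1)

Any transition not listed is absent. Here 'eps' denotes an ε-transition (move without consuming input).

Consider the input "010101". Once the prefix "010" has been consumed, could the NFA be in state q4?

Start in {q0}.
Read '0': {q0} → {q1, q3, q6}.
Read '1': {q1, q3, q6} → {q1, q2, q3, q4}.
Read '0': {q1, q2, q3, q4} → {q3, q4}.
State q4 is in {q3, q4}.

Yes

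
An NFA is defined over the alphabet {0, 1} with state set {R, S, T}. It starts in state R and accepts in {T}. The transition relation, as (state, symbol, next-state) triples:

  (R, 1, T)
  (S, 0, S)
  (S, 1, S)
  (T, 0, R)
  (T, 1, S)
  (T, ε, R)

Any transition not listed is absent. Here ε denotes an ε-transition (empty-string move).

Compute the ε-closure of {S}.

Begin with {S}.
No ε-moves leave this set, so the closure equals the set itself.

{S}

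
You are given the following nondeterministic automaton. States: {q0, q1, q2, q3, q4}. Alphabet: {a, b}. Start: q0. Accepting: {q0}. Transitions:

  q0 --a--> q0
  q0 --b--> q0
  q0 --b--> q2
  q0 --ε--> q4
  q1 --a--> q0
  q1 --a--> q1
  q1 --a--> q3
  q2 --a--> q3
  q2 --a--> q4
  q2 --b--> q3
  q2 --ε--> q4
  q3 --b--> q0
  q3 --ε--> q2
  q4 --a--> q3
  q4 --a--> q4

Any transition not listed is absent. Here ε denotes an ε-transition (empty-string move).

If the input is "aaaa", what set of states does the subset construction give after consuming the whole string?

Start: ε-closure({q0}) = {q0, q4}.
Read 'a': q0→{q0}, q4→{q3, q4}; union {q0, q3, q4}; ε-closure = {q0, q2, q3, q4}.
Read 'a': q0→{q0}, q2→{q3, q4}, q3→∅, q4→{q3, q4}; union {q0, q3, q4}; ε-closure = {q0, q2, q3, q4}.
Read 'a': q0→{q0}, q2→{q3, q4}, q3→∅, q4→{q3, q4}; union {q0, q3, q4}; ε-closure = {q0, q2, q3, q4}.
Read 'a': q0→{q0}, q2→{q3, q4}, q3→∅, q4→{q3, q4}; union {q0, q3, q4}; ε-closure = {q0, q2, q3, q4}.

{q0, q2, q3, q4}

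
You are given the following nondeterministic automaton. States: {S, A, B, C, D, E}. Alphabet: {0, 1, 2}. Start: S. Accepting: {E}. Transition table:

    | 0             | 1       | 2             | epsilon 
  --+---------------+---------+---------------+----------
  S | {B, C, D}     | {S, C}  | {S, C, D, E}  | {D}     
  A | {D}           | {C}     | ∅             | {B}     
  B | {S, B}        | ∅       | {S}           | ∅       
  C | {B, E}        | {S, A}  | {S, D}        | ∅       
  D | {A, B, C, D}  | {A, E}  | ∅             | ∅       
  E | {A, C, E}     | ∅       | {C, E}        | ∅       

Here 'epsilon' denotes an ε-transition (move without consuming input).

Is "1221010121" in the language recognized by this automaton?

Yes

Start: ε-closure({S}) = {S, D}.
Read '1': S→{S, C}, D→{A, E}; union {S, A, C, E}; ε-closure = {S, A, B, C, D, E}.
Read '2': S→{S, C, D, E}, A→∅, B→{S}, C→{S, D}, D→∅, E→{C, E}; now {S, C, D, E}.
Read '2': S→{S, C, D, E}, C→{S, D}, D→∅, E→{C, E}; now {S, C, D, E}.
Read '1': S→{S, C}, C→{S, A}, D→{A, E}, E→∅; union {S, A, C, E}; ε-closure = {S, A, B, C, D, E}.
Read '0': S→{B, C, D}, A→{D}, B→{S, B}, C→{B, E}, D→{A, B, C, D}, E→{A, C, E}; now {S, A, B, C, D, E}.
Read '1': S→{S, C}, A→{C}, B→∅, C→{S, A}, D→{A, E}, E→∅; union {S, A, C, E}; ε-closure = {S, A, B, C, D, E}.
Read '0': S→{B, C, D}, A→{D}, B→{S, B}, C→{B, E}, D→{A, B, C, D}, E→{A, C, E}; now {S, A, B, C, D, E}.
Read '1': S→{S, C}, A→{C}, B→∅, C→{S, A}, D→{A, E}, E→∅; union {S, A, C, E}; ε-closure = {S, A, B, C, D, E}.
Read '2': S→{S, C, D, E}, A→∅, B→{S}, C→{S, D}, D→∅, E→{C, E}; now {S, C, D, E}.
Read '1': S→{S, C}, C→{S, A}, D→{A, E}, E→∅; union {S, A, C, E}; ε-closure = {S, A, B, C, D, E}.
The final set {S, A, B, C, D, E} contains the accepting state E.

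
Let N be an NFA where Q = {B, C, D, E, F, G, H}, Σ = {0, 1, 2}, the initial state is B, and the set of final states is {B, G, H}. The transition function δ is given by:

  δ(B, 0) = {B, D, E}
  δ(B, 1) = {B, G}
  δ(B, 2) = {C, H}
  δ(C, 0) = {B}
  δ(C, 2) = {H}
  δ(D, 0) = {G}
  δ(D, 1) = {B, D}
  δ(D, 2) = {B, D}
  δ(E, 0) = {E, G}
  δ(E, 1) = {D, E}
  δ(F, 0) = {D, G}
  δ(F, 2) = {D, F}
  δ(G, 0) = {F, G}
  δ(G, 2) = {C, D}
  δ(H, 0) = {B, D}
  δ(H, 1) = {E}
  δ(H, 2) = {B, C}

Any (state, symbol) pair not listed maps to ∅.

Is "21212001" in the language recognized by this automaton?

No

Start in {B}.
Read '2': {B} → {C, H}.
Read '1': {C, H} → {E}.
Read '2': {E} → ∅.
The set is empty and remains empty for the remaining 5 symbols.
The final set ∅ contains no accepting state.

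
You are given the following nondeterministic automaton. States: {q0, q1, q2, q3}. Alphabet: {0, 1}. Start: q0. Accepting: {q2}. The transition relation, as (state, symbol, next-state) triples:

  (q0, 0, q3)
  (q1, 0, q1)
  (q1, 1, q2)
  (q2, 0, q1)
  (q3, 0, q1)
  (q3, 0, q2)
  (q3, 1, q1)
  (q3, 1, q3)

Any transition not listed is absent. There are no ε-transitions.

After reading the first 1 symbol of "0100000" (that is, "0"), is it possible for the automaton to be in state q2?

No

Start in {q0}.
Read '0': {q0} → {q3}.
State q2 is not in {q3}.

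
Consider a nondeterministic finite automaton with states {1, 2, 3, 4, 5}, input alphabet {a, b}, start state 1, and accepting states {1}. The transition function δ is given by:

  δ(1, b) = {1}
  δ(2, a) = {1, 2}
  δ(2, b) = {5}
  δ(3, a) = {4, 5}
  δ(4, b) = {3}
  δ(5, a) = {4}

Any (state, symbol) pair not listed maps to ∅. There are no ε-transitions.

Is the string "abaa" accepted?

No

Start in {1}.
Read 'a': 1→∅; now ∅.
The set is empty and remains empty for the remaining 3 symbols.
The final set ∅ contains no accepting state.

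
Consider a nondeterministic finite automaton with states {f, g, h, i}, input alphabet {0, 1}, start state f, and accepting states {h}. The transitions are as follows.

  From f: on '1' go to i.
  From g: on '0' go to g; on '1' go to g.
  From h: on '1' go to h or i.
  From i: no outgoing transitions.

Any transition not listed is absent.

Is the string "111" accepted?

No

Start in {f}.
Read '1': {f} → {i}.
Read '1': {i} → ∅.
The set is empty and remains empty for the remaining 1 symbol.
The final set ∅ contains no accepting state.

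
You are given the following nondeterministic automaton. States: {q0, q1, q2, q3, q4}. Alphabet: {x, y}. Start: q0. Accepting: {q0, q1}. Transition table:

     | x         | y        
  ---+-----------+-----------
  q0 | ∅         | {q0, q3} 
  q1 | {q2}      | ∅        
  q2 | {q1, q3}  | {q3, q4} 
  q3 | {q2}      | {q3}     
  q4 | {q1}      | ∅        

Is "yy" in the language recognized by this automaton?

Yes

Start in {q0}.
Read 'y': {q0} → {q0, q3}.
Read 'y': {q0, q3} → {q0, q3}.
The final set {q0, q3} contains the accepting state q0.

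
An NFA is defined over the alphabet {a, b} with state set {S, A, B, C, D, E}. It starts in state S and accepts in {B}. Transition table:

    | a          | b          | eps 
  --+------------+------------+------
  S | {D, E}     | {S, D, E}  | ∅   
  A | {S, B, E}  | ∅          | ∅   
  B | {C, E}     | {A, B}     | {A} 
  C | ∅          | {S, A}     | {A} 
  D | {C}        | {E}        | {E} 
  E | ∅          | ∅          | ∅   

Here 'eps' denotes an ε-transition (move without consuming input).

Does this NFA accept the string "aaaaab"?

Start in {S}.
Read 'a': {S} → {D, E}.
Read 'a': {D, E} → {A, C}.
Read 'a': {A, C} → {S, A, B, E}.
Read 'a': {S, A, B, E} → {S, A, B, C, D, E}.
Read 'a': {S, A, B, C, D, E} → {S, A, B, C, D, E}.
Read 'b': {S, A, B, C, D, E} → {S, A, B, D, E}.
The final set {S, A, B, D, E} contains the accepting state B.

Yes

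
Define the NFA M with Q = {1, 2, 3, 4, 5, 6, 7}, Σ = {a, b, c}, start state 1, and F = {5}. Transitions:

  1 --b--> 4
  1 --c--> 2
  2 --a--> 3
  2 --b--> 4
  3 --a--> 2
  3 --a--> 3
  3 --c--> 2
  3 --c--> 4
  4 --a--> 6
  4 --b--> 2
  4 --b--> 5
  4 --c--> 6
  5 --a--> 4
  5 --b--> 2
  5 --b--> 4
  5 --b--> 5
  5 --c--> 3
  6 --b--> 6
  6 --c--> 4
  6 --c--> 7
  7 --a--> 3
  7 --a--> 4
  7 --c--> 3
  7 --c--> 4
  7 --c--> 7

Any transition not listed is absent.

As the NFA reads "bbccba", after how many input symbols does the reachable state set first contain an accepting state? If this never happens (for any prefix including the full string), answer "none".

2

Start in {1}.
Read 'b': 1→{4}; now {4}.
Read 'b': 4→{2, 5}; now {2, 5}.
None of the earlier sets intersect F, but {2, 5} does.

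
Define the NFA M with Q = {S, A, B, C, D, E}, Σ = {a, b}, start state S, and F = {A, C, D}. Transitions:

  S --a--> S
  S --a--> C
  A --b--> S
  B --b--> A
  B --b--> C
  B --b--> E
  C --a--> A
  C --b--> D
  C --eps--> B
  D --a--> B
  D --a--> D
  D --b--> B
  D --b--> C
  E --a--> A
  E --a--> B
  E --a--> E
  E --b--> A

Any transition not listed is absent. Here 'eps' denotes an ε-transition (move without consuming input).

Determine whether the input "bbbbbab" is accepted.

No

Start in {S}.
Read 'b': S→∅; now ∅.
The set is empty and remains empty for the remaining 6 symbols.
The final set ∅ contains no accepting state.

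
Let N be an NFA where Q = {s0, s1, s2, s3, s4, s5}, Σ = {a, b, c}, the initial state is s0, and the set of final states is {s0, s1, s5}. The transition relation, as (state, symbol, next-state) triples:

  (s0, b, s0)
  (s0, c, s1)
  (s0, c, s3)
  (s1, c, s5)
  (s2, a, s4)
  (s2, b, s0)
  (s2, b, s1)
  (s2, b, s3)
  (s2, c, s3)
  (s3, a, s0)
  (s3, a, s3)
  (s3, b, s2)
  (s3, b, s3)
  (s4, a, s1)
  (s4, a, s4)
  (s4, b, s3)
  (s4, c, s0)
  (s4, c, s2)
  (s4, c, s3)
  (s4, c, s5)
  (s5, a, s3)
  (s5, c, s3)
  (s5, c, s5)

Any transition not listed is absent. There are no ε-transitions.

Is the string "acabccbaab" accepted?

No

Start in {s0}.
Read 'a': {s0} → ∅.
The set is empty and remains empty for the remaining 9 symbols.
The final set ∅ contains no accepting state.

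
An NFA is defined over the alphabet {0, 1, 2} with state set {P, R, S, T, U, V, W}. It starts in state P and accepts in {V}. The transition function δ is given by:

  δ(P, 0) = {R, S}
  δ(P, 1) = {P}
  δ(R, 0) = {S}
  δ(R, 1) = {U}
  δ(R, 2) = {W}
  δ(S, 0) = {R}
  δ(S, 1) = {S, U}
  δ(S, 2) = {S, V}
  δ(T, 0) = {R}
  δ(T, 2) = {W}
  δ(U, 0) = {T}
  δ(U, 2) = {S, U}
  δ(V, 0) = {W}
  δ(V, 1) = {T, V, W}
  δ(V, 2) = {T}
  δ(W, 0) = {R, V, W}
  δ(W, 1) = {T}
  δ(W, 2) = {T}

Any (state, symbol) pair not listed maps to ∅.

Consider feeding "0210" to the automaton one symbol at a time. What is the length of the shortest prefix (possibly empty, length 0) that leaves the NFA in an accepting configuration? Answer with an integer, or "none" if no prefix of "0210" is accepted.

2

Start in {P}.
Read '0': {P} → {R, S}.
Read '2': {R, S} → {S, V, W}.
None of the earlier sets intersect F, but {S, V, W} does.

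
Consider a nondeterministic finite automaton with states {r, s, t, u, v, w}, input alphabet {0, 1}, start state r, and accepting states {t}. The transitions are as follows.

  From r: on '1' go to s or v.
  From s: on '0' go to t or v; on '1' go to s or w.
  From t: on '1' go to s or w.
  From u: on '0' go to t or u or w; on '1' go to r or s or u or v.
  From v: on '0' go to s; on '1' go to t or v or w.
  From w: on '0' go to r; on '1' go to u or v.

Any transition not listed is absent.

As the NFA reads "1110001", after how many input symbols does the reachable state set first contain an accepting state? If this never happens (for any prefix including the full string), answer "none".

2

Start in {r}.
Read '1': r→{s, v}; now {s, v}.
Read '1': s→{s, w}, v→{t, v, w}; now {s, t, v, w}.
None of the earlier sets intersect F, but {s, t, v, w} does.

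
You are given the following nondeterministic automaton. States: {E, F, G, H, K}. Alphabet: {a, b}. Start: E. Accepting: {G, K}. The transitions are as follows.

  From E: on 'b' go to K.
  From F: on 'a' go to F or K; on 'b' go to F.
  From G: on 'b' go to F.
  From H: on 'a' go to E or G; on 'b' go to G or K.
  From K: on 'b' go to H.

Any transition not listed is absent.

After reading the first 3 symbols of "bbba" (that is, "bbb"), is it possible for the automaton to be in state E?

No

Start in {E}.
Read 'b': {E} → {K}.
Read 'b': {K} → {H}.
Read 'b': {H} → {G, K}.
State E is not in {G, K}.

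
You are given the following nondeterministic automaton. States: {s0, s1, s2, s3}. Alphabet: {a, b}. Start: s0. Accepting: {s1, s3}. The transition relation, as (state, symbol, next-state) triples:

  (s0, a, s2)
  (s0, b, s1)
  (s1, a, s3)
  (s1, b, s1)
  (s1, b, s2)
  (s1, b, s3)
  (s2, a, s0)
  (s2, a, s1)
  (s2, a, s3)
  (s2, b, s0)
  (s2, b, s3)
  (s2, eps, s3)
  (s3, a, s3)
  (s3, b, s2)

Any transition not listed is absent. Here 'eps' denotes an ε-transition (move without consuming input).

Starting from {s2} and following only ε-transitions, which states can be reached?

Begin with {s2}.
ε-move s2 → s3; add s3.

{s2, s3}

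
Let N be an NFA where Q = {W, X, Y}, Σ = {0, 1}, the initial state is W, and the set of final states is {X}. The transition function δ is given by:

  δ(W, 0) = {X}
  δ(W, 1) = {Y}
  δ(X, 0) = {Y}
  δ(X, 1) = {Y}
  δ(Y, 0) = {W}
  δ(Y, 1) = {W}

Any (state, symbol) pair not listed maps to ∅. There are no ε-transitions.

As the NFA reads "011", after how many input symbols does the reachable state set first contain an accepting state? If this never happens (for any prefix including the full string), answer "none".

Start in {W}.
Read '0': W→{X}; now {X}.
None of the earlier sets intersect F, but {X} does.

1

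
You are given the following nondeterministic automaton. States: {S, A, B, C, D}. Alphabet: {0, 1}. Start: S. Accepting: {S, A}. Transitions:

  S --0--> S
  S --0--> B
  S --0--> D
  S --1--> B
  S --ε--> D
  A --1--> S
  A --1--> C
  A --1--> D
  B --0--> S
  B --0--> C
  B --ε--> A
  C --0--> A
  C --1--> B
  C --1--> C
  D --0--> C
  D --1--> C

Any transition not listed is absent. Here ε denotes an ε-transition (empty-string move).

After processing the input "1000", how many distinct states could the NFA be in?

5

Start: ε-closure({S}) = {S, D}.
Read '1': S→{B}, D→{C}; union {B, C}; ε-closure = {A, B, C}.
Read '0': A→∅, B→{S, C}, C→{A}; union {S, A, C}; ε-closure = {S, A, C, D}.
Read '0': S→{S, B, D}, A→∅, C→{A}, D→{C}; now {S, A, B, C, D}.
Read '0': S→{S, B, D}, A→∅, B→{S, C}, C→{A}, D→{C}; now {S, A, B, C, D}.
That set has 5 states.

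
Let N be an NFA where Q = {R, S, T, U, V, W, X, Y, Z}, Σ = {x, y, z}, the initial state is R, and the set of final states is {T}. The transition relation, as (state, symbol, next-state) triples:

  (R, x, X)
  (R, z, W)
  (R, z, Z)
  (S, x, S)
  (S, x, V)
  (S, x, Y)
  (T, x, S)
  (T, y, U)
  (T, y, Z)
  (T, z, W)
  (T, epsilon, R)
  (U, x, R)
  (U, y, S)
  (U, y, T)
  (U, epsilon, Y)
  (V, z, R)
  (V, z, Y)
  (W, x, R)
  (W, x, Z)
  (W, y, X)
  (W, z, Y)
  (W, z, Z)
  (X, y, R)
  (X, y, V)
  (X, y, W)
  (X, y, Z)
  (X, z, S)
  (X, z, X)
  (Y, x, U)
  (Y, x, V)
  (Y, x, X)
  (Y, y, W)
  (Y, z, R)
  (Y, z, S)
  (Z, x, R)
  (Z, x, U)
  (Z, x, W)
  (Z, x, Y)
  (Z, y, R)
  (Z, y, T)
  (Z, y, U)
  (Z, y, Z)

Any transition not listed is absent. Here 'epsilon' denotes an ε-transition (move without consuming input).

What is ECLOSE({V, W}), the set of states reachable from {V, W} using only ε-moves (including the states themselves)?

Begin with {V, W}.
No ε-moves leave this set, so the closure equals the set itself.

{V, W}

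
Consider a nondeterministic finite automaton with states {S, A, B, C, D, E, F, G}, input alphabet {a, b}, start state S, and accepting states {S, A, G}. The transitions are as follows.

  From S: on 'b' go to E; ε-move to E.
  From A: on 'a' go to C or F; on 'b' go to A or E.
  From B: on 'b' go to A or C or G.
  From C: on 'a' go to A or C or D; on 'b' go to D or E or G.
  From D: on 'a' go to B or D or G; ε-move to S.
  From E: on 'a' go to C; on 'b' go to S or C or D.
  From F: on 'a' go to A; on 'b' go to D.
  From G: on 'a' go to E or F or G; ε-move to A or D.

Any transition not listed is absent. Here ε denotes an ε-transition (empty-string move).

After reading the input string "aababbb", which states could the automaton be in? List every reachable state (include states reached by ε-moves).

{S, A, C, D, E, G}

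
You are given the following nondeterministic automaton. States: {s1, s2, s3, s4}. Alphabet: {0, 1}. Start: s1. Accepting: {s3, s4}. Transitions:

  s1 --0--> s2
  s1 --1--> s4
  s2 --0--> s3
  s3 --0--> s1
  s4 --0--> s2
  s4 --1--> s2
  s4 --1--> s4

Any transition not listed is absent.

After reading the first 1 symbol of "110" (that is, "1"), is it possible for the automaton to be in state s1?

Start in {s1}.
Read '1': s1→{s4}; now {s4}.
State s1 is not in {s4}.

No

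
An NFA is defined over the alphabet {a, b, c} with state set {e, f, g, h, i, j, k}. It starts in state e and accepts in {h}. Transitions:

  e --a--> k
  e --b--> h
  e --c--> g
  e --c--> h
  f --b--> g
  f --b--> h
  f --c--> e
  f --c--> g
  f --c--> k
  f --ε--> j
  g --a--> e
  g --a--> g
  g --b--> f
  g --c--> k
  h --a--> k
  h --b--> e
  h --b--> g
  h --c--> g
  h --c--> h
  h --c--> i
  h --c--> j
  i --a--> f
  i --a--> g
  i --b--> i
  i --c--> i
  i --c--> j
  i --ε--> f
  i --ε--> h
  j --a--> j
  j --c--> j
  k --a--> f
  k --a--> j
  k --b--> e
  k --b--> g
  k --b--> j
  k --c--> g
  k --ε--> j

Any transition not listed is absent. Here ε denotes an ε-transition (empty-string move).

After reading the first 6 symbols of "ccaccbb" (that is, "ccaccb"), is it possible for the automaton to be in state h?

Yes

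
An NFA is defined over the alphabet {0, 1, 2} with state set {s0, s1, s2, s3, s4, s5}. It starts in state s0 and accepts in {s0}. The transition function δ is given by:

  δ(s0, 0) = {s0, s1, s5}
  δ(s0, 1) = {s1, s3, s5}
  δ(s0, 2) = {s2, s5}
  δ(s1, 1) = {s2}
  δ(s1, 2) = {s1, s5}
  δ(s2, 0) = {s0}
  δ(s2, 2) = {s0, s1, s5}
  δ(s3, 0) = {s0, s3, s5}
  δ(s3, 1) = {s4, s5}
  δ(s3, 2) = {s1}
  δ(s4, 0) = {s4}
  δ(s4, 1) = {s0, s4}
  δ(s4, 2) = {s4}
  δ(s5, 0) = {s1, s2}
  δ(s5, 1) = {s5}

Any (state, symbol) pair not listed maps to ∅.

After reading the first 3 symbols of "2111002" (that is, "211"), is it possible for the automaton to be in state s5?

Yes

Start in {s0}.
Read '2': s0→{s2, s5}; now {s2, s5}.
Read '1': s2→∅, s5→{s5}; now {s5}.
Read '1': s5→{s5}; now {s5}.
State s5 is in {s5}.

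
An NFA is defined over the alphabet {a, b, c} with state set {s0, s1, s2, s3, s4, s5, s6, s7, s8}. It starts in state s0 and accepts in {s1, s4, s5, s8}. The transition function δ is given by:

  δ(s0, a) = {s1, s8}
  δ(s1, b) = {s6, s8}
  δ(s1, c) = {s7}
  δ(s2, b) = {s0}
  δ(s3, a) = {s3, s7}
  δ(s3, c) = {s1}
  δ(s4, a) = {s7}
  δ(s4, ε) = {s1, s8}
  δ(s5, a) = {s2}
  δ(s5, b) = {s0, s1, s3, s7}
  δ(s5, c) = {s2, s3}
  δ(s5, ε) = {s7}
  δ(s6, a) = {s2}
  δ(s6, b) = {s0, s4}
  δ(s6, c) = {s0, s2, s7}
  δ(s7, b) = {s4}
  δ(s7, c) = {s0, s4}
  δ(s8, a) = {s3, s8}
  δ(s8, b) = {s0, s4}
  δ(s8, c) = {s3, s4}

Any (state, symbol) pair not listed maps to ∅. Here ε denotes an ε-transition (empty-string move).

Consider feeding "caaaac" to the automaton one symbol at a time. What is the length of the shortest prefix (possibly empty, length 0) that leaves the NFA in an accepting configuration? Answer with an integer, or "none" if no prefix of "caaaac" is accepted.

Start in {s0}.
Read 'c': s0→∅; now ∅.
The set is empty and remains empty for the remaining 5 symbols.
No reachable set along the way intersects F.

none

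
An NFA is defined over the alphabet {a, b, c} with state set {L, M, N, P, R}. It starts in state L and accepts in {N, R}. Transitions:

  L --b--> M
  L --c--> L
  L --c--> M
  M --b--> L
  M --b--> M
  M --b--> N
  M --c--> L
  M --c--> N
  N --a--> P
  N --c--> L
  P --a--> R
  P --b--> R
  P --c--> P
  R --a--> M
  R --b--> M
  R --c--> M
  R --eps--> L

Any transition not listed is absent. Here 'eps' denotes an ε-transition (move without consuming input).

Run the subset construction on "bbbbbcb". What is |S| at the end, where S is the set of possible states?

Start in {L}.
Read 'b': L→{M}; now {M}.
Read 'b': M→{L, M, N}; now {L, M, N}.
Read 'b': L→{M}, M→{L, M, N}, N→∅; now {L, M, N}.
Read 'b': L→{M}, M→{L, M, N}, N→∅; now {L, M, N}.
Read 'b': L→{M}, M→{L, M, N}, N→∅; now {L, M, N}.
Read 'c': L→{L, M}, M→{L, N}, N→{L}; now {L, M, N}.
Read 'b': L→{M}, M→{L, M, N}, N→∅; now {L, M, N}.
That set has 3 states.

3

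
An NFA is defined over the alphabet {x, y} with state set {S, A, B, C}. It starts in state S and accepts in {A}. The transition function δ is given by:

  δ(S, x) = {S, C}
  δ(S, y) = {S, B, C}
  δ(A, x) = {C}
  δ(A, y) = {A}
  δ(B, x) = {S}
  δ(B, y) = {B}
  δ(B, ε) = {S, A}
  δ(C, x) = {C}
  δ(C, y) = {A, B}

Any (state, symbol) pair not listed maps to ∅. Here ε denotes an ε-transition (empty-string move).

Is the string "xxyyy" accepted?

Start in {S}.
Read 'x': {S} → {S, C}.
Read 'x': {S, C} → {S, C}.
Read 'y': {S, C} → {S, A, B, C}.
Read 'y': {S, A, B, C} → {S, A, B, C}.
Read 'y': {S, A, B, C} → {S, A, B, C}.
The final set {S, A, B, C} contains the accepting state A.

Yes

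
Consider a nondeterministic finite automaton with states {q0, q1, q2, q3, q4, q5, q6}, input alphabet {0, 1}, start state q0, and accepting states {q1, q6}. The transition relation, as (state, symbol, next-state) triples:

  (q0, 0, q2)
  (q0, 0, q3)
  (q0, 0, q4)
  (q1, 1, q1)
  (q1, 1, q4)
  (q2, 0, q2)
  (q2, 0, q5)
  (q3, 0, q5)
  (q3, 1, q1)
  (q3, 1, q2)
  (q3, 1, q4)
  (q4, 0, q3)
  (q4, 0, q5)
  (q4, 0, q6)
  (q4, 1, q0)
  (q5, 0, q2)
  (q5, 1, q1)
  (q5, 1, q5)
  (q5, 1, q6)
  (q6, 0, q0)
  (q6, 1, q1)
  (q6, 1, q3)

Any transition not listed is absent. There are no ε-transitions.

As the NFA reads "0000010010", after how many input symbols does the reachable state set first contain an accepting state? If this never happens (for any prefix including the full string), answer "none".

Start in {q0}.
Read '0': {q0} → {q2, q3, q4}.
Read '0': {q2, q3, q4} → {q2, q3, q5, q6}.
None of the earlier sets intersect F, but {q2, q3, q5, q6} does.

2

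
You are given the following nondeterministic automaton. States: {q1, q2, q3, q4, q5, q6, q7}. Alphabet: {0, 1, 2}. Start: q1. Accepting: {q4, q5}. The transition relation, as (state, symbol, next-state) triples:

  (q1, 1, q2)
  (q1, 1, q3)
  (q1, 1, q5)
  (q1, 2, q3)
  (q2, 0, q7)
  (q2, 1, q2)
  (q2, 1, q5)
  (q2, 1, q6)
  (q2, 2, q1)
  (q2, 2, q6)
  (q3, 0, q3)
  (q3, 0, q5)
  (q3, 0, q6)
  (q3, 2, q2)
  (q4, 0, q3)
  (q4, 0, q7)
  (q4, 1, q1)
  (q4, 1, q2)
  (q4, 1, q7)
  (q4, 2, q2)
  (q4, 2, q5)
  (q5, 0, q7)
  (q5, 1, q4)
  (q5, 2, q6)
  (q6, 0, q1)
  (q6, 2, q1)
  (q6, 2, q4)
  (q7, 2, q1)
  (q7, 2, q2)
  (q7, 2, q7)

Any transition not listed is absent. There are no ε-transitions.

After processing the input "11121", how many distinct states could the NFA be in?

7

Start in {q1}.
Read '1': {q1} → {q2, q3, q5}.
Read '1': {q2, q3, q5} → {q2, q4, q5, q6}.
Read '1': {q2, q4, q5, q6} → {q1, q2, q4, q5, q6, q7}.
Read '2': {q1, q2, q4, q5, q6, q7} → {q1, q2, q3, q4, q5, q6, q7}.
Read '1': {q1, q2, q3, q4, q5, q6, q7} → {q1, q2, q3, q4, q5, q6, q7}.
That set has 7 states.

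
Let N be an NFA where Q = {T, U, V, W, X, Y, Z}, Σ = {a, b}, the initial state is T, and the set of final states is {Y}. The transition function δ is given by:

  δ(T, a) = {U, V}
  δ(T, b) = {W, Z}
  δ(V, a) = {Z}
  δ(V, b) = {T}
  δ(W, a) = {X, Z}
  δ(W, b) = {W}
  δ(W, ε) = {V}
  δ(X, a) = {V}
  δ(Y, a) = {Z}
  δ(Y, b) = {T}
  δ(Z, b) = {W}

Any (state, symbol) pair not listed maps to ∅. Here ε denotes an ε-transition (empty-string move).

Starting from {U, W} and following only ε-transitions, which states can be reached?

{U, V, W}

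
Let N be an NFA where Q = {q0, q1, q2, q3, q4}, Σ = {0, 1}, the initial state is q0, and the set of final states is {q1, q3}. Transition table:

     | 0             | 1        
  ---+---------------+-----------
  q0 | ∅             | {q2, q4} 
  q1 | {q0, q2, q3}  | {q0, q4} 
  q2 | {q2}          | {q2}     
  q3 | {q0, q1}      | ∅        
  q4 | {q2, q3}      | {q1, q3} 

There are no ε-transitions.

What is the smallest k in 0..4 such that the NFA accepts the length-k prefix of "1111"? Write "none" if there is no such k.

2

Start in {q0}.
Read '1': q0→{q2, q4}; now {q2, q4}.
Read '1': q2→{q2}, q4→{q1, q3}; now {q1, q2, q3}.
None of the earlier sets intersect F, but {q1, q2, q3} does.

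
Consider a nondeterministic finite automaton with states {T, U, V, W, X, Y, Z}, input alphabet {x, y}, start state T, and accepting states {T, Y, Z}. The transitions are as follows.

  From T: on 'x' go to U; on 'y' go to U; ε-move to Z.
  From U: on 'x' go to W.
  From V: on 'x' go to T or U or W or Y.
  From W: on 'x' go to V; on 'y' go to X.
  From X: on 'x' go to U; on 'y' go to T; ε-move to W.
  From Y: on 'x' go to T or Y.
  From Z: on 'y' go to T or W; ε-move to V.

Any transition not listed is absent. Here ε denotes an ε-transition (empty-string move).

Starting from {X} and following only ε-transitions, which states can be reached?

Begin with {X}.
ε-move X → W; add W.

{W, X}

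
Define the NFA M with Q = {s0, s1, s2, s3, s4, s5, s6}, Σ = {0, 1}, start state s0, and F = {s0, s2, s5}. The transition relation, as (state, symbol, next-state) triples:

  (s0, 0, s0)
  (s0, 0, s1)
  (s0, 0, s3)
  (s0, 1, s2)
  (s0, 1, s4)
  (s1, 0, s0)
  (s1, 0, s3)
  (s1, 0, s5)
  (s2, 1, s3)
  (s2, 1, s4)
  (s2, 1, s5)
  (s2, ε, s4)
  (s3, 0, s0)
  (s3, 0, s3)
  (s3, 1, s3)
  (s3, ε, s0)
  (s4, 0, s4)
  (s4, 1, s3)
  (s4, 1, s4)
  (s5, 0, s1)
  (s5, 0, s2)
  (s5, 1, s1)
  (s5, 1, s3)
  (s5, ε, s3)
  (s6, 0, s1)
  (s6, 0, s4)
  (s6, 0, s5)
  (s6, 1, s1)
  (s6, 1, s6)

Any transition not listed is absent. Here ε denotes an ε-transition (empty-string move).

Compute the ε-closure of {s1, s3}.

Begin with {s1, s3}.
ε-move s3 → s0; add s0.

{s0, s1, s3}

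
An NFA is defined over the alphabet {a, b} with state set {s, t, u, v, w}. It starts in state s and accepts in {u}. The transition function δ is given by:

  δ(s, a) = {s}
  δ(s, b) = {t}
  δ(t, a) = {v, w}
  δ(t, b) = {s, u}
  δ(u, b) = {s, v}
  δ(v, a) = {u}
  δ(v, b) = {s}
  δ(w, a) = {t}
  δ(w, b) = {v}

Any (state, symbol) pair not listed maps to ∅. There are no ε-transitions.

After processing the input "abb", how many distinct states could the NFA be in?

2

Start in {s}.
Read 'a': {s} → {s}.
Read 'b': {s} → {t}.
Read 'b': {t} → {s, u}.
That set has 2 states.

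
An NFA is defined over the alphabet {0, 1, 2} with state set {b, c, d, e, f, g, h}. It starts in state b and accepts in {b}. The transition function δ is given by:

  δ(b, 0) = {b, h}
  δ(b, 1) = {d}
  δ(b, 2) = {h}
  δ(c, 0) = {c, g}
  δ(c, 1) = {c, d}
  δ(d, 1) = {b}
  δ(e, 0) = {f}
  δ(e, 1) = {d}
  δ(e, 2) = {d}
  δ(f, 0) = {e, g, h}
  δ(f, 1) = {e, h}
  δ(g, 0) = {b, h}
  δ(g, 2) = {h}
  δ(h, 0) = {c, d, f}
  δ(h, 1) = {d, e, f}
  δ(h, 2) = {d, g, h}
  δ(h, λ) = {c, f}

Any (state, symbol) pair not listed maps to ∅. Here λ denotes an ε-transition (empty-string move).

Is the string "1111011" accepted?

Yes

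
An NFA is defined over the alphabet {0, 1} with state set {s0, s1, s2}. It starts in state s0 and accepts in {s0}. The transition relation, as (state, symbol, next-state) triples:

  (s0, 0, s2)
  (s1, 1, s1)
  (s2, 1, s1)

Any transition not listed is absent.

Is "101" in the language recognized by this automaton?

Start in {s0}.
Read '1': s0→∅; now ∅.
The set is empty and remains empty for the remaining 2 symbols.
The final set ∅ contains no accepting state.

No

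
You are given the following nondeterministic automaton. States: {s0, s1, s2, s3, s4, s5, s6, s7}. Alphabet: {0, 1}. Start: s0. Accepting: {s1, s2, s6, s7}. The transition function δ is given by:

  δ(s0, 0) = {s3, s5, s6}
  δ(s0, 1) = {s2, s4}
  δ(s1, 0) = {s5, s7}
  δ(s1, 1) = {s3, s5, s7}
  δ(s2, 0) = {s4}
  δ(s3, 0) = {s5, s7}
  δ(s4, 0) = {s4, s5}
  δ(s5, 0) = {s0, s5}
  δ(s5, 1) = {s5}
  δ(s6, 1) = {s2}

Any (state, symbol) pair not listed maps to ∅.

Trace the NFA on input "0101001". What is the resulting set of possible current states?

Start in {s0}.
Read '0': {s0} → {s3, s5, s6}.
Read '1': {s3, s5, s6} → {s2, s5}.
Read '0': {s2, s5} → {s0, s4, s5}.
Read '1': {s0, s4, s5} → {s2, s4, s5}.
Read '0': {s2, s4, s5} → {s0, s4, s5}.
Read '0': {s0, s4, s5} → {s0, s3, s4, s5, s6}.
Read '1': {s0, s3, s4, s5, s6} → {s2, s4, s5}.

{s2, s4, s5}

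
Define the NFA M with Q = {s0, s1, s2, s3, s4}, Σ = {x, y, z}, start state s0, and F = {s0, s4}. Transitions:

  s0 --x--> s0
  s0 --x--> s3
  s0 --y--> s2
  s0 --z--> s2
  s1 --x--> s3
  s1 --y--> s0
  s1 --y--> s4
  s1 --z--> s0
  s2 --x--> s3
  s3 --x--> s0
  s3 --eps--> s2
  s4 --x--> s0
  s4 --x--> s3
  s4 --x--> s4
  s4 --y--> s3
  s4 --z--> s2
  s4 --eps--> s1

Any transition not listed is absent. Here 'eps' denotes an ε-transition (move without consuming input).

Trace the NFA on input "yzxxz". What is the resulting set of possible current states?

∅

Start in {s0}.
Read 'y': {s0} → {s2}.
Read 'z': {s2} → ∅.
The set is empty and remains empty for the remaining 3 symbols.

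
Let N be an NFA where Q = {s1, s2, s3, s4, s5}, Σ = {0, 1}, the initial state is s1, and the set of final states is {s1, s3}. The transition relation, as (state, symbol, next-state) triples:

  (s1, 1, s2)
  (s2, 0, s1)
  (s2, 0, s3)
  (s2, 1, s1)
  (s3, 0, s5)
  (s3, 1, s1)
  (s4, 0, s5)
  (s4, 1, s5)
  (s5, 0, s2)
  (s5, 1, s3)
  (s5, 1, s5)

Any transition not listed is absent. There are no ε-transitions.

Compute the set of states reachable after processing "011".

Start in {s1}.
Read '0': s1→∅; now ∅.
The set is empty and remains empty for the remaining 2 symbols.

∅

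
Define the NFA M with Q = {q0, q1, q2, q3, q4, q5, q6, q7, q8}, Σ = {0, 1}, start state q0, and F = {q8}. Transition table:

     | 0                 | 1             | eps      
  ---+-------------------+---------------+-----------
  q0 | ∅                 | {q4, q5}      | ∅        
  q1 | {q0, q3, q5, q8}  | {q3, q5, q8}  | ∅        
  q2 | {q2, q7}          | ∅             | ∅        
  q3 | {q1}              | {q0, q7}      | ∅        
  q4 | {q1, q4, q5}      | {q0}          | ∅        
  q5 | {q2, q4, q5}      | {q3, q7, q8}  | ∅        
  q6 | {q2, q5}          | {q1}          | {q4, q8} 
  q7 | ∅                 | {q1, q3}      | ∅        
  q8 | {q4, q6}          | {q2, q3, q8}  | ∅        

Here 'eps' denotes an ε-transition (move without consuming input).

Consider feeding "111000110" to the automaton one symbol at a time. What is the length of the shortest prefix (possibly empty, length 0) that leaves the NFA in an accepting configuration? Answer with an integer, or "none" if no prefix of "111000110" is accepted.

Start in {q0}.
Read '1': {q0} → {q4, q5}.
Read '1': {q4, q5} → {q0, q3, q7, q8}.
None of the earlier sets intersect F, but {q0, q3, q7, q8} does.

2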